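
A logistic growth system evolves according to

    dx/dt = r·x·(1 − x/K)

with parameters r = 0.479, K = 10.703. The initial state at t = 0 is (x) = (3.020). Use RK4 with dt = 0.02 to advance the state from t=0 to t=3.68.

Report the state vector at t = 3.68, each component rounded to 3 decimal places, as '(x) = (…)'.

t=0.000: state=(3.020)
step 1 (dt=0.02): k1=(1.038), k2=(1.041), k3=(1.041), k4=(1.043); state += dt/6·(k1+2k2+2k3+k4)
t=0.020: state=(3.041)
t=0.040: state=(3.062)
t=0.060: state=(3.083)
continuing one RK4 step at a time; state shown every 10 steps (Δt=0.2):
t=0.200: state=(3.232)
t=0.400: state=(3.452)
t=0.600: state=(3.680)
t=0.800: state=(3.914)
t=1.000: state=(4.155)
t=1.200: state=(4.401)
t=1.400: state=(4.651)
t=1.600: state=(4.905)
t=1.800: state=(5.160)
t=2.000: state=(5.416)
t=2.200: state=(5.672)
t=2.400: state=(5.927)
t=2.600: state=(6.179)
t=2.800: state=(6.427)
t=3.000: state=(6.670)
t=3.200: state=(6.908)
t=3.400: state=(7.139)
t=3.600: state=(7.363)
t=3.680: state=(7.451)

(x) = (7.451)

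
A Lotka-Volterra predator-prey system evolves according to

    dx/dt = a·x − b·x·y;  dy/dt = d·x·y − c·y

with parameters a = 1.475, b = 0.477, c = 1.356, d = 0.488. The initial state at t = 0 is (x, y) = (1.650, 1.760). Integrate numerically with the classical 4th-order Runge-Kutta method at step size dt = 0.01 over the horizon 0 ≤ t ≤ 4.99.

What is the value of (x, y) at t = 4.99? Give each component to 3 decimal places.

t=0.000: state=(1.650, 1.760)
step 1 (dt=0.01): k1=(1.049, -0.969), k2=(1.056, -0.962), k3=(1.056, -0.962), k4=(1.063, -0.955); state += dt/6·(k1+2k2+2k3+k4)
t=0.010: state=(1.661, 1.750)
t=0.020: state=(1.671, 1.741)
t=0.030: state=(1.682, 1.732)
continuing one RK4 step at a time; state shown every 20 steps (Δt=0.2):
t=0.200: state=(1.889, 1.594)
t=0.400: state=(2.192, 1.483)
t=0.600: state=(2.564, 1.425)
t=0.800: state=(3.008, 1.425)
t=1.000: state=(3.517, 1.493)
t=1.200: state=(4.069, 1.648)
t=1.400: state=(4.615, 1.921)
t=1.600: state=(5.063, 2.352)
t=1.800: state=(5.282, 2.978)
t=2.000: state=(5.144, 3.789)
t=2.200: state=(4.615, 4.665)
t=2.400: state=(3.831, 5.377)
t=2.600: state=(3.020, 5.723)
t=2.800: state=(2.349, 5.662)
t=3.000: state=(1.867, 5.296)
t=3.200: state=(1.551, 4.765)
t=3.400: state=(1.359, 4.184)
t=3.600: state=(1.258, 3.623)
t=3.800: state=(1.226, 3.117)
t=4.000: state=(1.250, 2.680)
t=4.200: state=(1.323, 2.316)
t=4.400: state=(1.446, 2.021)
t=4.600: state=(1.620, 1.789)
t=4.800: state=(1.851, 1.615)
t=4.990: state=(2.128, 1.500)

(x, y) = (2.128, 1.500)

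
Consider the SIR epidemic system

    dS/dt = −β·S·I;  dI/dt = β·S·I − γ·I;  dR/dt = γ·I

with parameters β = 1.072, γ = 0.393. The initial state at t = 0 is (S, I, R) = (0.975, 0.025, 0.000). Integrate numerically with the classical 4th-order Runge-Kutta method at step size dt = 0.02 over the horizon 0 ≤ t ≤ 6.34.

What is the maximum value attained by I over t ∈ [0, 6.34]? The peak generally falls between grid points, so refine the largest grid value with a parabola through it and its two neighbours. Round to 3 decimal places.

t=0.000: state=(0.975, 0.025, 0.000)
step 1 (dt=0.02): k1=(-0.026, 0.016, 0.010), k2=(-0.026, 0.016, 0.010), k3=(-0.026, 0.016, 0.010), k4=(-0.026, 0.017, 0.010); state += dt/6·(k1+2k2+2k3+k4)
t=0.020: state=(0.974, 0.025, 0.000)
t=0.040: state=(0.974, 0.026, 0.000)
t=0.060: state=(0.973, 0.026, 0.001)
continuing one RK4 step at a time; state shown every 25 steps (Δt=0.5):
t=0.500: state=(0.960, 0.035, 0.006)
t=1.000: state=(0.939, 0.047, 0.014)
t=1.500: state=(0.912, 0.064, 0.025)
t=2.000: state=(0.876, 0.084, 0.039)
t=2.500: state=(0.832, 0.110, 0.058)
t=3.000: state=(0.779, 0.139, 0.082)
t=3.500: state=(0.717, 0.170, 0.113)
t=4.000: state=(0.649, 0.202, 0.149)
t=4.500: state=(0.577, 0.231, 0.192)
t=5.000: state=(0.507, 0.253, 0.240)
t=5.500: state=(0.441, 0.268, 0.291)
t=6.000: state=(0.381, 0.275, 0.345)
t=6.340: state=(0.345, 0.274, 0.381)
largest grid value and its neighbours: I(6.120)=0.27480, I(6.140)=0.27480, I(6.160)=0.27479
parabola through these three points peaks at t≈6.130 with I≈0.27480

max I = 0.275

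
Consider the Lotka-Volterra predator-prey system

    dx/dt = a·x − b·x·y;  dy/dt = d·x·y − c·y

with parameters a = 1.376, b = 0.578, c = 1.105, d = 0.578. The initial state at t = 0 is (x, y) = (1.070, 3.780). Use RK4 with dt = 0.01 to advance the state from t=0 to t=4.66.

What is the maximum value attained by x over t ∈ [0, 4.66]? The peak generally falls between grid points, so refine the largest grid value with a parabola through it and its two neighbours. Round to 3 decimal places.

t=0.000: state=(1.070, 3.780)
step 1 (dt=0.01): k1=(-0.865, -1.839), k2=(-0.856, -1.844), k3=(-0.856, -1.844), k4=(-0.847, -1.849); state += dt/6·(k1+2k2+2k3+k4)
t=0.010: state=(1.061, 3.762)
t=0.020: state=(1.053, 3.743)
t=0.030: state=(1.045, 3.724)
continuing one RK4 step at a time; state shown every 20 steps (Δt=0.2):
t=0.200: state=(0.930, 3.400)
t=0.400: state=(0.845, 3.019)
t=0.600: state=(0.802, 2.661)
t=0.800: state=(0.791, 2.339)
t=1.000: state=(0.808, 2.056)
t=1.200: state=(0.852, 1.814)
t=1.400: state=(0.920, 1.611)
t=1.600: state=(1.016, 1.444)
t=1.800: state=(1.141, 1.311)
t=2.000: state=(1.300, 1.210)
t=2.200: state=(1.494, 1.139)
t=2.400: state=(1.729, 1.100)
t=2.600: state=(2.007, 1.094)
t=2.800: state=(2.325, 1.126)
t=3.000: state=(2.677, 1.205)
t=3.200: state=(3.044, 1.345)
t=3.400: state=(3.391, 1.565)
t=3.600: state=(3.661, 1.888)
t=3.800: state=(3.782, 2.331)
t=4.000: state=(3.687, 2.885)
t=4.200: state=(3.360, 3.483)
t=4.400: state=(2.866, 4.006)
t=4.600: state=(2.325, 4.335)
t=4.660: state=(2.171, 4.385)
largest grid value and its neighbours: x(3.810)=3.78267, x(3.820)=3.78291, x(3.830)=3.78259
parabola through these three points peaks at t≈3.819 with x≈3.78291

max x = 3.783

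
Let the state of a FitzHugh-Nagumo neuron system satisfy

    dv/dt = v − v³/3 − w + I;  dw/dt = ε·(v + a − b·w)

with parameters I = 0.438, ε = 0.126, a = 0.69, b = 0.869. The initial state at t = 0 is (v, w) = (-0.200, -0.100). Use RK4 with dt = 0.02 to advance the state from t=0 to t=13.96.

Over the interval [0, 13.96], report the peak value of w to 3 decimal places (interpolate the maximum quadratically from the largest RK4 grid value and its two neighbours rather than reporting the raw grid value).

t=0.000: state=(-0.200, -0.100)
step 1 (dt=0.02): k1=(0.341, 0.073), k2=(0.343, 0.073), k3=(0.343, 0.073), k4=(0.346, 0.073); state += dt/6·(k1+2k2+2k3+k4)
t=0.020: state=(-0.193, -0.099)
t=0.040: state=(-0.186, -0.097)
t=0.060: state=(-0.179, -0.096)
continuing one RK4 step at a time; state shown every 25 steps (Δt=0.5):
t=0.500: state=(0.008, -0.059)
t=1.000: state=(0.319, -0.004)
t=1.500: state=(0.757, 0.071)
t=2.000: state=(1.240, 0.171)
t=2.500: state=(1.568, 0.292)
t=3.000: state=(1.691, 0.419)
t=3.500: state=(1.699, 0.544)
t=4.000: state=(1.663, 0.660)
t=4.500: state=(1.611, 0.768)
t=5.000: state=(1.552, 0.866)
t=5.500: state=(1.489, 0.955)
t=6.000: state=(1.423, 1.036)
t=6.500: state=(1.353, 1.108)
t=7.000: state=(1.279, 1.172)
t=7.500: state=(1.200, 1.228)
t=8.000: state=(1.112, 1.276)
t=8.500: state=(1.014, 1.315)
t=9.000: state=(0.899, 1.346)
t=9.500: state=(0.758, 1.368)
t=10.000: state=(0.575, 1.378)
t=10.500: state=(0.314, 1.375)
t=11.000: state=(-0.086, 1.352)
t=11.500: state=(-0.704, 1.299)
t=12.000: state=(-1.421, 1.206)
t=12.500: state=(-1.830, 1.082)
t=13.000: state=(-1.931, 0.951)
t=13.500: state=(-1.922, 0.824)
t=13.960: state=(-1.889, 0.715)
largest grid value and its neighbours: w(10.120)=1.37905, w(10.140)=1.37907, w(10.160)=1.37907
parabola through these three points peaks at t≈10.146 with w≈1.37907

max w = 1.379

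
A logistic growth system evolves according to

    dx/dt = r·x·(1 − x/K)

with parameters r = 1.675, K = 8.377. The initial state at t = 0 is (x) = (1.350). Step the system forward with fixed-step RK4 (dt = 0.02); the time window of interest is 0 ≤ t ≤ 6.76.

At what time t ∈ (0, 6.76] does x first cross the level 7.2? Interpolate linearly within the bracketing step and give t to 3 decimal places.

t=0.000: state=(1.350)
step 1 (dt=0.02): k1=(1.897), k2=(1.918), k3=(1.919), k4=(1.940); state += dt/6·(k1+2k2+2k3+k4)
t=0.020: state=(1.388)
t=0.040: state=(1.428)
t=0.060: state=(1.468)
continuing one RK4 step at a time; state shown every 25 steps (Δt=0.5):
t=0.500: state=(2.575)
t=1.000: state=(4.242)
t=1.500: state=(5.891)
t=2.000: state=(7.083)
t=2.060: state=(7.190)
next step: t=2.080: state=(7.223) — x has crossed 7.2
linear interpolation between t=2.060 (7.18957) and t=2.080 (7.22331) → t≈2.066

t = 2.066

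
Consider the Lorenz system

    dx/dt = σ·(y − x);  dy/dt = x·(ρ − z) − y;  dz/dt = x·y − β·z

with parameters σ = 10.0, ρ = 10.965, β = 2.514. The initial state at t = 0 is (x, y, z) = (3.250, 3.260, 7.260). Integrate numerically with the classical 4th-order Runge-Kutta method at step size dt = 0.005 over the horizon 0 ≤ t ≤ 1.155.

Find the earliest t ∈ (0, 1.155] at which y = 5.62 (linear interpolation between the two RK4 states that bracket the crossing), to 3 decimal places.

t=0.000: state=(3.250, 3.260, 7.260)
step 1 (dt=0.005): k1=(0.100, 8.781, -7.657), k2=(0.317, 8.822, -7.536), k3=(0.313, 8.823, -7.535), k4=(0.526, 8.865, -7.413); state += dt/6·(k1+2k2+2k3+k4)
t=0.005: state=(3.252, 3.304, 7.222)
t=0.010: state=(3.255, 3.349, 7.186)
t=0.015: state=(3.261, 3.394, 7.151)
continuing one RK4 step at a time; state shown every 10 steps (Δt=0.05):
t=0.050: state=(3.351, 3.722, 6.942)
t=0.100: state=(3.605, 4.238, 6.771)
t=0.150: state=(3.974, 4.808, 6.777)
t=0.200: state=(4.430, 5.412, 6.987)
t=0.215: state=(4.580, 5.595, 7.094)
next step: t=0.220: state=(4.631, 5.655, 7.134) — y has crossed 5.62
linear interpolation between t=0.215 (5.59494) and t=0.220 (5.65550) → t≈0.217

t = 0.217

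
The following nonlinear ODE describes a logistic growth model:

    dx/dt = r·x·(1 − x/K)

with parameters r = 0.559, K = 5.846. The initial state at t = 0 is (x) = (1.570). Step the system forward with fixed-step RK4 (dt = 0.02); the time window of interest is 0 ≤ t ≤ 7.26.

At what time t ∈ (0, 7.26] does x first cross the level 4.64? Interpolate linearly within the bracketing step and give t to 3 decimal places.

t = 4.203

t=0.000: state=(1.570)
step 1 (dt=0.02): k1=(0.642), k2=(0.644), k3=(0.644), k4=(0.645); state += dt/6·(k1+2k2+2k3+k4)
t=0.020: state=(1.583)
t=0.040: state=(1.596)
t=0.060: state=(1.609)
continuing one RK4 step at a time; state shown every 25 steps (Δt=0.5):
t=0.500: state=(1.911)
t=1.000: state=(2.286)
t=1.500: state=(2.685)
t=2.000: state=(3.092)
t=2.500: state=(3.494)
t=3.000: state=(3.874)
t=3.500: state=(4.221)
t=4.000: state=(4.528)
t=4.200: state=(4.639)
next step: t=4.220: state=(4.649) — x has crossed 4.64
linear interpolation between t=4.200 (4.63852) and t=4.220 (4.64919) → t≈4.203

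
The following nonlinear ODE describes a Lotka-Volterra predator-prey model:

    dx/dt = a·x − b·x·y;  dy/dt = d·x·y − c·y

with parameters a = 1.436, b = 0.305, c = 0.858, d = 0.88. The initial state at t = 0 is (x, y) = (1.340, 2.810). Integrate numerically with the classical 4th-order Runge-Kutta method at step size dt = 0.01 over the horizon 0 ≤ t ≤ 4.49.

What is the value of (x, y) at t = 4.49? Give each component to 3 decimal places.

(x, y) = (0.588, 3.052)

t=0.000: state=(1.340, 2.810)
step 1 (dt=0.01): k1=(0.776, 0.903), k2=(0.776, 0.914), k3=(0.776, 0.914), k4=(0.777, 0.925); state += dt/6·(k1+2k2+2k3+k4)
t=0.010: state=(1.348, 2.819)
t=0.020: state=(1.356, 2.828)
t=0.030: state=(1.363, 2.838)
continuing one RK4 step at a time; state shown every 20 steps (Δt=0.2):
t=0.200: state=(1.495, 3.038)
t=0.400: state=(1.639, 3.372)
t=0.600: state=(1.755, 3.831)
t=0.800: state=(1.819, 4.424)
t=1.000: state=(1.812, 5.136)
t=1.200: state=(1.725, 5.913)
t=1.400: state=(1.566, 6.659)
t=1.600: state=(1.363, 7.261)
t=1.800: state=(1.152, 7.630)
t=2.000: state=(0.960, 7.737)
t=2.200: state=(0.800, 7.604)
t=2.400: state=(0.677, 7.290)
t=2.600: state=(0.585, 6.859)
t=2.800: state=(0.521, 6.366)
t=3.000: state=(0.478, 5.853)
t=3.200: state=(0.453, 5.350)
t=3.400: state=(0.442, 4.875)
t=3.600: state=(0.444, 4.438)
t=3.800: state=(0.456, 4.046)
t=4.000: state=(0.480, 3.700)
t=4.200: state=(0.516, 3.402)
t=4.400: state=(0.563, 3.150)
t=4.490: state=(0.588, 3.052)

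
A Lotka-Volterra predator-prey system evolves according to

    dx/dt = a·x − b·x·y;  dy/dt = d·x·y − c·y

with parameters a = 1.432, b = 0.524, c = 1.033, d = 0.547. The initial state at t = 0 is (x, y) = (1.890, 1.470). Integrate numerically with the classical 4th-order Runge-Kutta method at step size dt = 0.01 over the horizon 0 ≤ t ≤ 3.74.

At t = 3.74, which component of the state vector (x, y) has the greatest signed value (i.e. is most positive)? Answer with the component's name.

largest component: y

t=0.000: state=(1.890, 1.470)
step 1 (dt=0.01): k1=(1.251, 0.001), k2=(1.255, 0.006), k3=(1.255, 0.006), k4=(1.259, 0.011); state += dt/6·(k1+2k2+2k3+k4)
t=0.010: state=(1.903, 1.470)
t=0.020: state=(1.915, 1.470)
t=0.030: state=(1.928, 1.470)
continuing one RK4 step at a time; state shown every 20 steps (Δt=0.2):
t=0.200: state=(2.156, 1.491)
t=0.400: state=(2.448, 1.560)
t=0.600: state=(2.751, 1.686)
t=0.800: state=(3.041, 1.883)
t=1.000: state=(3.278, 2.165)
t=1.200: state=(3.413, 2.543)
t=1.400: state=(3.400, 3.007)
t=1.600: state=(3.217, 3.517)
t=1.800: state=(2.888, 3.999)
t=2.000: state=(2.477, 4.364)
t=2.200: state=(2.064, 4.549)
t=2.400: state=(1.704, 4.544)
t=2.600: state=(1.420, 4.382)
t=2.800: state=(1.211, 4.113)
t=3.000: state=(1.066, 3.787)
t=3.200: state=(0.971, 3.442)
t=3.400: state=(0.918, 3.103)
t=3.600: state=(0.898, 2.787)
t=3.740: state=(0.901, 2.583)
compare at T: x=0.901, y=2.583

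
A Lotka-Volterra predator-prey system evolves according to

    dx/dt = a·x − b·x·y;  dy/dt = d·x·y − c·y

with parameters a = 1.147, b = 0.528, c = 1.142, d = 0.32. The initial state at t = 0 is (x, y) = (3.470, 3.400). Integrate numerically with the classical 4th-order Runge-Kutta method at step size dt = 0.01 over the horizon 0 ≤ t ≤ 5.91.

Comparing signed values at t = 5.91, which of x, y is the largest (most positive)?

t=0.000: state=(3.470, 3.400)
step 1 (dt=0.01): k1=(-2.249, -0.107), k2=(-2.241, -0.120), k3=(-2.241, -0.120), k4=(-2.233, -0.132); state += dt/6·(k1+2k2+2k3+k4)
t=0.010: state=(3.448, 3.399)
t=0.020: state=(3.425, 3.397)
t=0.030: state=(3.403, 3.396)
continuing one RK4 step at a time; state shown every 20 steps (Δt=0.2):
t=0.200: state=(3.057, 3.333)
t=0.400: state=(2.723, 3.190)
t=0.600: state=(2.470, 2.996)
t=0.800: state=(2.290, 2.776)
t=1.000: state=(2.175, 2.547)
t=1.200: state=(2.116, 2.325)
t=1.400: state=(2.105, 2.117)
t=1.600: state=(2.139, 1.929)
t=1.800: state=(2.214, 1.765)
t=2.000: state=(2.329, 1.624)
t=2.200: state=(2.484, 1.507)
t=2.400: state=(2.678, 1.414)
t=2.600: state=(2.913, 1.346)
t=2.800: state=(3.187, 1.302)
t=3.000: state=(3.498, 1.283)
t=3.200: state=(3.842, 1.291)
t=3.400: state=(4.209, 1.329)
t=3.600: state=(4.585, 1.401)
t=3.800: state=(4.947, 1.513)
t=4.000: state=(5.262, 1.670)
t=4.200: state=(5.491, 1.876)
t=4.400: state=(5.593, 2.130)
t=4.600: state=(5.533, 2.422)
t=4.800: state=(5.302, 2.729)
t=5.000: state=(4.923, 3.014)
t=5.200: state=(4.448, 3.239)
t=5.400: state=(3.943, 3.371)
t=5.600: state=(3.466, 3.400)
t=5.800: state=(3.053, 3.332)
t=5.910: state=(2.860, 3.261)
compare at T: x=2.860, y=3.261

largest component: y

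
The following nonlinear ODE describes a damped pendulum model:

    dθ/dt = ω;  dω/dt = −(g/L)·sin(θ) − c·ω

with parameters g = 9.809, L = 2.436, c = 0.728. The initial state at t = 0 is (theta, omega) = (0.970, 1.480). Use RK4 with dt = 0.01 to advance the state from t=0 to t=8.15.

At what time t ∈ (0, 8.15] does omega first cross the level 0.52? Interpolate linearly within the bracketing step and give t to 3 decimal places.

t = 0.223

t=0.000: state=(0.970, 1.480)
step 1 (dt=0.01): k1=(1.480, -4.399), k2=(1.458, -4.400), k3=(1.458, -4.399), k4=(1.436, -4.400); state += dt/6·(k1+2k2+2k3+k4)
t=0.010: state=(0.985, 1.436)
t=0.020: state=(0.999, 1.392)
t=0.030: state=(1.012, 1.348)
t=0.220: state=(1.190, 0.533)
next step: t=0.230: state=(1.195, 0.492) — omega has crossed 0.52
linear interpolation between t=0.220 (0.53275) and t=0.230 (0.49160) → t≈0.223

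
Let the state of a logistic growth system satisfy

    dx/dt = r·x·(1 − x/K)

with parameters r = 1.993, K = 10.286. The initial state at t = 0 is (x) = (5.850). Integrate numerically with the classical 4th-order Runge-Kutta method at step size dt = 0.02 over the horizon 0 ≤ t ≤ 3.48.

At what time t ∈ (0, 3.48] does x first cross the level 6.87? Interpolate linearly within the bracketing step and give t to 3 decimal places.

t = 0.212

t=0.000: state=(5.850)
step 1 (dt=0.02): k1=(5.028), k2=(5.014), k3=(5.014), k4=(4.999); state += dt/6·(k1+2k2+2k3+k4)
t=0.020: state=(5.950)
t=0.040: state=(6.050)
t=0.060: state=(6.149)
continuing one RK4 step at a time; state shown every 10 steps (Δt=0.2):
t=0.200: state=(6.816)
next step: t=0.220: state=(6.907) — x has crossed 6.87
linear interpolation between t=0.200 (6.81639) and t=0.220 (6.90744) → t≈0.212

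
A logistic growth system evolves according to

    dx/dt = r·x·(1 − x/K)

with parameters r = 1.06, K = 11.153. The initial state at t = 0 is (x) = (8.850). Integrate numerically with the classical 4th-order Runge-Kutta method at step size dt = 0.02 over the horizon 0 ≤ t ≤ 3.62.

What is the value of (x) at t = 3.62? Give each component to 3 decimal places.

(x) = (11.091)

t=0.000: state=(8.850)
step 1 (dt=0.02): k1=(1.937), k2=(1.925), k3=(1.925), k4=(1.913); state += dt/6·(k1+2k2+2k3+k4)
t=0.020: state=(8.889)
t=0.040: state=(8.927)
t=0.060: state=(8.964)
continuing one RK4 step at a time; state shown every 10 steps (Δt=0.2):
t=0.200: state=(9.213)
t=0.400: state=(9.530)
t=0.600: state=(9.803)
t=0.800: state=(10.035)
t=1.000: state=(10.231)
t=1.200: state=(10.395)
t=1.400: state=(10.532)
t=1.600: state=(10.645)
t=1.800: state=(10.738)
t=2.000: state=(10.815)
t=2.200: state=(10.878)
t=2.400: state=(10.930)
t=2.600: state=(10.972)
t=2.800: state=(11.006)
t=3.000: state=(11.034)
t=3.200: state=(11.056)
t=3.400: state=(11.075)
t=3.600: state=(11.089)
t=3.620: state=(11.091)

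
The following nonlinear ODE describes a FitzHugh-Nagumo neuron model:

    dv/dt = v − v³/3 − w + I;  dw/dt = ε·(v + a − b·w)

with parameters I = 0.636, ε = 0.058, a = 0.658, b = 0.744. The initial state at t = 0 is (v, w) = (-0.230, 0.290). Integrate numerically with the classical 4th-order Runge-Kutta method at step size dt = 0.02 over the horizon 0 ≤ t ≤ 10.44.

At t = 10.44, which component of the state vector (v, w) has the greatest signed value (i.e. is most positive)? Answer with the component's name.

t=0.000: state=(-0.230, 0.290)
step 1 (dt=0.02): k1=(0.120, 0.012), k2=(0.121, 0.012), k3=(0.121, 0.012), k4=(0.122, 0.012); state += dt/6·(k1+2k2+2k3+k4)
t=0.020: state=(-0.228, 0.290)
t=0.040: state=(-0.225, 0.290)
t=0.060: state=(-0.223, 0.291)
continuing one RK4 step at a time; state shown every 25 steps (Δt=0.5):
t=0.500: state=(-0.155, 0.297)
t=1.000: state=(-0.038, 0.307)
t=1.500: state=(0.147, 0.320)
t=2.000: state=(0.436, 0.341)
t=2.500: state=(0.846, 0.370)
t=3.000: state=(1.291, 0.412)
t=3.500: state=(1.596, 0.464)
t=4.000: state=(1.724, 0.521)
t=4.500: state=(1.755, 0.579)
t=5.000: state=(1.748, 0.636)
t=5.500: state=(1.728, 0.691)
t=6.000: state=(1.703, 0.744)
t=6.500: state=(1.677, 0.796)
t=7.000: state=(1.649, 0.845)
t=7.500: state=(1.621, 0.893)
t=8.000: state=(1.593, 0.939)
t=8.500: state=(1.564, 0.983)
t=9.000: state=(1.535, 1.025)
t=9.500: state=(1.505, 1.066)
t=10.000: state=(1.474, 1.105)
t=10.440: state=(1.446, 1.138)
compare at T: v=1.446, w=1.138

largest component: v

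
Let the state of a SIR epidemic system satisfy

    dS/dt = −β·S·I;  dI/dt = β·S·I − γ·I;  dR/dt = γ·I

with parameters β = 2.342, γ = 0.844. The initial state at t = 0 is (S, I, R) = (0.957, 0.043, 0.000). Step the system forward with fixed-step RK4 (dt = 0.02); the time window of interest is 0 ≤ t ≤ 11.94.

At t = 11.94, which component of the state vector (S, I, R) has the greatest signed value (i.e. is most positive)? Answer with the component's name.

t=0.000: state=(0.957, 0.043, 0.000)
step 1 (dt=0.02): k1=(-0.096, 0.060, 0.036), k2=(-0.098, 0.061, 0.037), k3=(-0.098, 0.061, 0.037), k4=(-0.099, 0.062, 0.037); state += dt/6·(k1+2k2+2k3+k4)
t=0.020: state=(0.955, 0.044, 0.001)
t=0.040: state=(0.953, 0.045, 0.001)
t=0.060: state=(0.951, 0.047, 0.002)
continuing one RK4 step at a time; state shown every 25 steps (Δt=0.5):
t=0.500: state=(0.891, 0.083, 0.026)
t=1.000: state=(0.780, 0.146, 0.074)
t=1.500: state=(0.629, 0.220, 0.151)
t=2.000: state=(0.470, 0.274, 0.256)
t=2.500: state=(0.337, 0.287, 0.376)
t=3.000: state=(0.244, 0.263, 0.493)
t=3.500: state=(0.183, 0.221, 0.596)
t=4.000: state=(0.145, 0.175, 0.679)
t=4.500: state=(0.121, 0.134, 0.744)
t=5.000: state=(0.106, 0.101, 0.794)
t=5.500: state=(0.096, 0.074, 0.830)
t=6.000: state=(0.089, 0.054, 0.857)
t=6.500: state=(0.084, 0.039, 0.877)
t=7.000: state=(0.081, 0.028, 0.891)
t=7.500: state=(0.079, 0.020, 0.901)
t=8.000: state=(0.077, 0.015, 0.908)
t=8.500: state=(0.076, 0.011, 0.914)
t=9.000: state=(0.075, 0.008, 0.917)
t=9.500: state=(0.074, 0.005, 0.920)
t=10.000: state=(0.074, 0.004, 0.922)
t=10.500: state=(0.074, 0.003, 0.923)
t=11.000: state=(0.074, 0.002, 0.924)
t=11.500: state=(0.073, 0.001, 0.925)
t=11.940: state=(0.073, 0.001, 0.926)
compare at T: S=0.073, I=0.001, R=0.926

largest component: R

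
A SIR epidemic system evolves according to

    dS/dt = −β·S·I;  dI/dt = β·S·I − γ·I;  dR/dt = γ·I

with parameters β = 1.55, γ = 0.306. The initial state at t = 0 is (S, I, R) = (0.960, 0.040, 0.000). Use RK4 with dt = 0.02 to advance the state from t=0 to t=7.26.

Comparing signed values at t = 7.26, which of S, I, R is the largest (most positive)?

t=0.000: state=(0.960, 0.040, 0.000)
step 1 (dt=0.02): k1=(-0.060, 0.047, 0.012), k2=(-0.060, 0.048, 0.012), k3=(-0.060, 0.048, 0.012), k4=(-0.061, 0.048, 0.013); state += dt/6·(k1+2k2+2k3+k4)
t=0.020: state=(0.959, 0.041, 0.000)
t=0.040: state=(0.958, 0.042, 0.001)
t=0.060: state=(0.956, 0.043, 0.001)
continuing one RK4 step at a time; state shown every 25 steps (Δt=0.5):
t=0.500: state=(0.920, 0.071, 0.008)
t=1.000: state=(0.855, 0.122, 0.023)
t=1.500: state=(0.757, 0.196, 0.047)
t=2.000: state=(0.628, 0.288, 0.084)
t=2.500: state=(0.485, 0.380, 0.135)
t=3.000: state=(0.351, 0.451, 0.199)
t=3.500: state=(0.243, 0.486, 0.271)
t=4.000: state=(0.167, 0.488, 0.346)
t=4.500: state=(0.115, 0.466, 0.419)
t=5.000: state=(0.081, 0.431, 0.488)
t=5.500: state=(0.059, 0.390, 0.551)
t=6.000: state=(0.044, 0.349, 0.607)
t=6.500: state=(0.034, 0.308, 0.657)
t=7.000: state=(0.027, 0.271, 0.702)
t=7.260: state=(0.025, 0.253, 0.722)
compare at T: S=0.025, I=0.253, R=0.722

largest component: R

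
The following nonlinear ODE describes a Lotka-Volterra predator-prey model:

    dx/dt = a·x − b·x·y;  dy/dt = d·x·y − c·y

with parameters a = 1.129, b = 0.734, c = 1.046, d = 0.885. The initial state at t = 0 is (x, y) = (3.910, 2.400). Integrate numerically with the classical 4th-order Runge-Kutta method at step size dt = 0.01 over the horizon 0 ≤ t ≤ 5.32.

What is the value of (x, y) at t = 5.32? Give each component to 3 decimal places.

(x, y) = (1.312, 0.207)

t=0.000: state=(3.910, 2.400)
step 1 (dt=0.01): k1=(-2.473, 5.794), k2=(-2.549, 5.838), k3=(-2.549, 5.838), k4=(-2.624, 5.880); state += dt/6·(k1+2k2+2k3+k4)
t=0.010: state=(3.885, 2.458)
t=0.020: state=(3.858, 2.518)
t=0.030: state=(3.829, 2.578)
continuing one RK4 step at a time; state shown every 20 steps (Δt=0.2):
t=0.200: state=(3.145, 3.662)
t=0.400: state=(2.116, 4.733)
t=0.600: state=(1.272, 5.157)
t=0.800: state=(0.753, 4.983)
t=1.000: state=(0.470, 4.493)
t=1.200: state=(0.318, 3.902)
t=1.400: state=(0.235, 3.322)
t=1.600: state=(0.188, 2.796)
t=1.800: state=(0.162, 2.339)
t=2.000: state=(0.148, 1.950)
t=2.200: state=(0.143, 1.623)
t=2.400: state=(0.144, 1.350)
t=2.600: state=(0.150, 1.124)
t=2.800: state=(0.162, 0.938)
t=3.000: state=(0.179, 0.784)
t=3.200: state=(0.202, 0.658)
t=3.400: state=(0.232, 0.554)
t=3.600: state=(0.270, 0.470)
t=3.800: state=(0.317, 0.402)
t=4.000: state=(0.376, 0.346)
t=4.200: state=(0.449, 0.302)
t=4.400: state=(0.540, 0.267)
t=4.600: state=(0.652, 0.241)
t=4.800: state=(0.790, 0.222)
t=5.000: state=(0.960, 0.210)
t=5.200: state=(1.167, 0.206)
t=5.320: state=(1.312, 0.207)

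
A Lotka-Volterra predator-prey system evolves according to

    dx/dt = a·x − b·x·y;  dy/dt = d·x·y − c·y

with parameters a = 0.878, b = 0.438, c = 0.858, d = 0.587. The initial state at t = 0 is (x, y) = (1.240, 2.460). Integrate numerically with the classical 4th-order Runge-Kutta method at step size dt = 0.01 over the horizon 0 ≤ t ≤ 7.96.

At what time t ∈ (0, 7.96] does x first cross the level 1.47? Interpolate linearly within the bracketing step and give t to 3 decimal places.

t=0.000: state=(1.240, 2.460)
step 1 (dt=0.01): k1=(-0.247, -0.320), k2=(-0.246, -0.322), k3=(-0.246, -0.322), k4=(-0.245, -0.323); state += dt/6·(k1+2k2+2k3+k4)
t=0.010: state=(1.238, 2.457)
t=0.020: state=(1.235, 2.454)
t=0.030: state=(1.233, 2.450)
continuing one RK4 step at a time; state shown every 50 steps (Δt=0.5):
t=0.500: state=(1.145, 2.270)
t=1.000: state=(1.106, 2.054)
t=1.500: state=(1.119, 1.852)
t=2.000: state=(1.179, 1.688)
t=2.500: state=(1.281, 1.575)
t=3.000: state=(1.417, 1.523)
t=3.170: state=(1.469, 1.520)
next step: t=3.180: state=(1.472, 1.520) — x has crossed 1.47
linear interpolation between t=3.170 (1.46907) and t=3.180 (1.47219) → t≈3.173

t = 3.173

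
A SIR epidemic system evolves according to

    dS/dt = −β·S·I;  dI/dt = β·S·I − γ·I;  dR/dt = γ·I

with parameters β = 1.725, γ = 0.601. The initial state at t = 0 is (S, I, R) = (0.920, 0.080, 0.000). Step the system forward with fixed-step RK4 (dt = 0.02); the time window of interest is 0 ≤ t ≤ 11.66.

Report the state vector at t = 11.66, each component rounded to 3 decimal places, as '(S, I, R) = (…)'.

t=0.000: state=(0.920, 0.080, 0.000)
step 1 (dt=0.02): k1=(-0.127, 0.079, 0.048), k2=(-0.128, 0.079, 0.049), k3=(-0.128, 0.079, 0.049), k4=(-0.129, 0.080, 0.049); state += dt/6·(k1+2k2+2k3+k4)
t=0.020: state=(0.917, 0.082, 0.001)
t=0.040: state=(0.915, 0.083, 0.002)
t=0.060: state=(0.912, 0.085, 0.003)
continuing one RK4 step at a time; state shown every 25 steps (Δt=0.5):
t=0.500: state=(0.842, 0.127, 0.031)
t=1.000: state=(0.736, 0.186, 0.078)
t=1.500: state=(0.611, 0.246, 0.143)
t=2.000: state=(0.483, 0.292, 0.224)
t=2.500: state=(0.372, 0.313, 0.316)
t=3.000: state=(0.284, 0.307, 0.409)
t=3.500: state=(0.220, 0.282, 0.498)
t=4.000: state=(0.175, 0.247, 0.578)
t=4.500: state=(0.144, 0.210, 0.646)
t=5.000: state=(0.122, 0.174, 0.704)
t=5.500: state=(0.106, 0.142, 0.751)
t=6.000: state=(0.095, 0.115, 0.790)
t=6.500: state=(0.087, 0.092, 0.821)
t=7.000: state=(0.081, 0.073, 0.846)
t=7.500: state=(0.077, 0.058, 0.865)
t=8.000: state=(0.073, 0.046, 0.881)
t=8.500: state=(0.071, 0.036, 0.893)
t=9.000: state=(0.069, 0.028, 0.903)
t=9.500: state=(0.067, 0.022, 0.910)
t=10.000: state=(0.066, 0.018, 0.916)
t=10.500: state=(0.065, 0.014, 0.921)
t=11.000: state=(0.065, 0.011, 0.924)
t=11.500: state=(0.064, 0.008, 0.927)
t=11.660: state=(0.064, 0.008, 0.928)

(S, I, R) = (0.064, 0.008, 0.928)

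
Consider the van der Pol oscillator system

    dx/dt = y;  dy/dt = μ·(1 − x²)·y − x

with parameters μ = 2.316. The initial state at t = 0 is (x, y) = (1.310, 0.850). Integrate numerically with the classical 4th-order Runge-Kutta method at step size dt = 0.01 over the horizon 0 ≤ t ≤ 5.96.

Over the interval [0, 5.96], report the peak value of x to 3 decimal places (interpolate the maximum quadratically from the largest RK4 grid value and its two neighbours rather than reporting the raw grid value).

max x = 1.456

t=0.000: state=(1.310, 0.850)
step 1 (dt=0.01): k1=(0.850, -2.720), k2=(0.836, -2.723), k3=(0.836, -2.723), k4=(0.823, -2.725); state += dt/6·(k1+2k2+2k3+k4)
t=0.010: state=(1.318, 0.823)
t=0.020: state=(1.326, 0.796)
t=0.030: state=(1.334, 0.768)
continuing one RK4 step at a time; state shown every 20 steps (Δt=0.2):
t=0.200: state=(1.427, 0.338)
t=0.400: state=(1.456, -0.023)
t=0.600: state=(1.427, -0.242)
t=0.800: state=(1.364, -0.382)
t=1.000: state=(1.276, -0.495)
t=1.200: state=(1.166, -0.614)
t=1.400: state=(1.028, -0.769)
t=1.600: state=(0.853, -1.003)
t=1.800: state=(0.616, -1.402)
t=2.000: state=(0.271, -2.128)
t=2.200: state=(-0.270, -3.353)
t=2.400: state=(-1.050, -4.152)
t=2.600: state=(-1.734, -2.319)
t=2.800: state=(-1.989, -0.484)
t=3.000: state=(-2.014, 0.097)
t=3.200: state=(-1.978, 0.241)
t=3.400: state=(-1.924, 0.285)
t=3.600: state=(-1.865, 0.308)
t=3.800: state=(-1.801, 0.327)
t=4.000: state=(-1.734, 0.349)
t=4.200: state=(-1.662, 0.374)
t=4.400: state=(-1.584, 0.404)
t=4.600: state=(-1.499, 0.443)
t=4.800: state=(-1.406, 0.493)
t=5.000: state=(-1.301, 0.562)
t=5.200: state=(-1.179, 0.658)
t=5.400: state=(-1.034, 0.804)
t=5.600: state=(-0.852, 1.039)
t=5.800: state=(-0.607, 1.448)
t=5.960: state=(-0.334, 2.013)
largest grid value and its neighbours: x(0.370)=1.45572, x(0.380)=1.45584, x(0.390)=1.45583
parabola through these three points peaks at t≈0.384 with x≈1.45585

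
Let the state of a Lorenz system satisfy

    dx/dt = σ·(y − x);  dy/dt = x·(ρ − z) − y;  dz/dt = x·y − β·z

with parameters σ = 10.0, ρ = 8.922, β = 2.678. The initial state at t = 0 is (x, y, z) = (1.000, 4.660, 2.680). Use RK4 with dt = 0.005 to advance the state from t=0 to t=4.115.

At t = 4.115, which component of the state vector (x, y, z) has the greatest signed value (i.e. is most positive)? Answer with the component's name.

largest component: z

t=0.000: state=(1.000, 4.660, 2.680)
step 1 (dt=0.005): k1=(36.600, 1.582, -2.517), k2=(35.725, 2.156, -2.069), k3=(35.761, 2.140, -2.081), k4=(34.919, 2.700, -1.643); state += dt/6·(k1+2k2+2k3+k4)
t=0.005: state=(1.179, 4.671, 2.670)
t=0.010: state=(1.349, 4.687, 2.664)
t=0.015: state=(1.513, 4.708, 2.661)
continuing one RK4 step at a time; state shown every 40 steps (Δt=0.2):
t=0.200: state=(5.472, 7.206, 5.059)
t=0.400: state=(7.168, 6.647, 10.868)
t=0.600: state=(4.415, 2.937, 10.467)
t=0.800: state=(2.674, 2.377, 7.376)
t=1.000: state=(2.839, 3.233, 5.454)
t=1.200: state=(4.100, 4.923, 5.415)
t=1.400: state=(5.674, 6.223, 7.670)
t=1.600: state=(5.635, 5.070, 9.720)
t=1.800: state=(4.247, 3.647, 8.877)
t=2.000: state=(3.624, 3.599, 7.276)
t=2.200: state=(4.015, 4.387, 6.590)
t=2.400: state=(4.869, 5.268, 7.266)
t=2.600: state=(5.269, 5.220, 8.526)
t=2.800: state=(4.777, 4.425, 8.744)
t=3.000: state=(4.212, 4.052, 7.980)
t=3.200: state=(4.188, 4.309, 7.340)
t=3.400: state=(4.577, 4.804, 7.409)
t=3.600: state=(4.914, 4.987, 8.005)
t=3.800: state=(4.828, 4.689, 8.368)
t=4.000: state=(4.511, 4.373, 8.140)
t=4.115: state=(4.395, 4.336, 7.892)
compare at T: x=4.395, y=4.336, z=7.892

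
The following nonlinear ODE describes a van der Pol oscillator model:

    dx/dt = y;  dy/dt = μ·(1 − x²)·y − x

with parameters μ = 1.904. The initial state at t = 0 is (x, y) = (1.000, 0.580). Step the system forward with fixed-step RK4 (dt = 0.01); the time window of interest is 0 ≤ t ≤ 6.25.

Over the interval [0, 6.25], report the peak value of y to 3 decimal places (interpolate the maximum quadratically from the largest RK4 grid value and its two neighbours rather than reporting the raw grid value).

t=0.000: state=(1.000, 0.580)
step 1 (dt=0.01): k1=(0.580, -1.000), k2=(0.575, -1.009), k3=(0.575, -1.009), k4=(0.570, -1.018); state += dt/6·(k1+2k2+2k3+k4)
t=0.010: state=(1.006, 0.570)
t=0.020: state=(1.011, 0.560)
t=0.030: state=(1.017, 0.549)
continuing one RK4 step at a time; state shown every 25 steps (Δt=0.25):
t=0.250: state=(1.110, 0.291)
t=0.500: state=(1.145, -0.010)
t=0.750: state=(1.108, -0.275)
t=1.000: state=(1.009, -0.518)
t=1.250: state=(0.847, -0.793)
t=1.500: state=(0.602, -1.196)
t=1.750: state=(0.225, -1.890)
t=2.000: state=(-0.379, -2.984)
t=2.250: state=(-1.208, -3.281)
t=2.500: state=(-1.812, -1.388)
t=2.750: state=(-1.972, -0.120)
t=3.000: state=(-1.947, 0.238)
t=3.250: state=(-1.873, 0.340)
t=3.500: state=(-1.781, 0.389)
t=3.750: state=(-1.679, 0.432)
t=4.000: state=(-1.564, 0.483)
t=4.250: state=(-1.435, 0.552)
t=4.500: state=(-1.286, 0.650)
t=4.750: state=(-1.106, 0.801)
t=5.000: state=(-0.877, 1.056)
t=5.250: state=(-0.561, 1.523)
t=5.500: state=(-0.080, 2.412)
t=5.750: state=(0.676, 3.588)
t=6.000: state=(1.545, 2.817)
t=6.250: state=(1.964, 0.698)
largest grid value and its neighbours: y(5.810)=3.69835, y(5.820)=3.70077, y(5.830)=3.69795
parabola through these three points peaks at t≈5.820 with y≈3.70077

max y = 3.701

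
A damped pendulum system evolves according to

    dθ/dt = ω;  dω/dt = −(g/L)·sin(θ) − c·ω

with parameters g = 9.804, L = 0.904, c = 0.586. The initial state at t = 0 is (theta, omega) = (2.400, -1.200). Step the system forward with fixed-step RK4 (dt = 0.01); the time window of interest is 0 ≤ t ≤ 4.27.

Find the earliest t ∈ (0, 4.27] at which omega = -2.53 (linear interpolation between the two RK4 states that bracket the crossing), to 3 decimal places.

t = 0.182

t=0.000: state=(2.400, -1.200)
step 1 (dt=0.01): k1=(-1.200, -6.622), k2=(-1.233, -6.651), k3=(-1.233, -6.652), k4=(-1.267, -6.681); state += dt/6·(k1+2k2+2k3+k4)
t=0.010: state=(2.388, -1.267)
t=0.020: state=(2.375, -1.334)
t=0.030: state=(2.361, -1.401)
t=0.180: state=(2.070, -2.513)
next step: t=0.190: state=(2.044, -2.594) — omega has crossed -2.53
linear interpolation between t=0.180 (-2.51284) and t=0.190 (-2.59376) → t≈0.182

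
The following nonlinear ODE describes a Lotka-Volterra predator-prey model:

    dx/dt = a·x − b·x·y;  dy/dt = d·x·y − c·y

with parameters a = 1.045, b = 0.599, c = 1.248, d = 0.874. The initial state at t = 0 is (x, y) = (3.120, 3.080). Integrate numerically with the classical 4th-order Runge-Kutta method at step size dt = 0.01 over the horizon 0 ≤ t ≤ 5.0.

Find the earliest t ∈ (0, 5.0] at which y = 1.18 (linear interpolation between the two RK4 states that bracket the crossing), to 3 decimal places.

t = 2.421

t=0.000: state=(3.120, 3.080)
step 1 (dt=0.01): k1=(-2.496, 4.555), k2=(-2.528, 4.555), k3=(-2.528, 4.554), k4=(-2.560, 4.553); state += dt/6·(k1+2k2+2k3+k4)
t=0.010: state=(3.095, 3.126)
t=0.020: state=(3.069, 3.171)
t=0.030: state=(3.042, 3.216)
continuing one RK4 step at a time; state shown every 20 steps (Δt=0.2):
t=0.200: state=(2.521, 3.938)
t=0.400: state=(1.867, 4.500)
t=0.600: state=(1.326, 4.624)
t=0.800: state=(0.950, 4.385)
t=1.000: state=(0.710, 3.944)
t=1.200: state=(0.563, 3.431)
t=1.400: state=(0.474, 2.924)
t=1.600: state=(0.423, 2.463)
t=1.800: state=(0.398, 2.061)
t=2.000: state=(0.391, 1.720)
t=2.200: state=(0.400, 1.436)
t=2.400: state=(0.421, 1.202)
t=2.420: state=(0.423, 1.181)
next step: t=2.430: state=(0.425, 1.170) — y has crossed 1.18
linear interpolation between t=2.420 (1.18074) and t=2.430 (1.17042) → t≈2.421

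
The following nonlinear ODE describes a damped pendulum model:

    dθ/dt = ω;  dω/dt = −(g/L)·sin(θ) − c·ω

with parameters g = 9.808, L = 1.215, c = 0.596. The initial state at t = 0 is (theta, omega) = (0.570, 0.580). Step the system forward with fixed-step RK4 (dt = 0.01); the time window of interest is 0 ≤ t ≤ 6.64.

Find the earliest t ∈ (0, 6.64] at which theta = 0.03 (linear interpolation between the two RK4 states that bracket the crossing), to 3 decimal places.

t=0.000: state=(0.570, 0.580)
step 1 (dt=0.01): k1=(0.580, -4.702), k2=(0.556, -4.708), k3=(0.556, -4.707), k4=(0.533, -4.712); state += dt/6·(k1+2k2+2k3+k4)
t=0.010: state=(0.576, 0.533)
t=0.020: state=(0.581, 0.486)
t=0.030: state=(0.585, 0.439)
continuing one RK4 step at a time; state shown every 25 steps (Δt=0.25):
t=0.250: state=(0.570, -0.549)
t=0.500: state=(0.327, -1.306)
t=0.710: state=(0.030, -1.433)
next step: t=0.720: state=(0.016, -1.426) — theta has crossed 0.03
linear interpolation between t=0.710 (0.03027) and t=0.720 (0.01597) → t≈0.710

t = 0.710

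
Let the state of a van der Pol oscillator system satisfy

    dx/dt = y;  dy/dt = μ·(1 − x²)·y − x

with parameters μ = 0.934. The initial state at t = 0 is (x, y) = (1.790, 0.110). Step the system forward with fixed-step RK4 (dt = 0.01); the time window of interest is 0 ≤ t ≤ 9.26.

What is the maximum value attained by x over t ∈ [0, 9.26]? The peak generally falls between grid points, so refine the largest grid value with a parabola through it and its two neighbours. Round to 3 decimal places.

max x = 2.007

t=0.000: state=(1.790, 0.110)
step 1 (dt=0.01): k1=(0.110, -2.016), k2=(0.100, -1.996), k3=(0.100, -1.997), k4=(0.090, -1.977); state += dt/6·(k1+2k2+2k3+k4)
t=0.010: state=(1.791, 0.090)
t=0.020: state=(1.792, 0.070)
t=0.030: state=(1.792, 0.051)
continuing one RK4 step at a time; state shown every 50 steps (Δt=0.5):
t=0.500: state=(1.661, -0.527)
t=1.000: state=(1.308, -0.877)
t=1.500: state=(0.762, -1.355)
t=2.000: state=(-0.115, -2.216)
t=2.500: state=(-1.340, -2.250)
t=3.000: state=(-1.973, -0.328)
t=3.500: state=(-1.897, 0.461)
t=4.000: state=(-1.590, 0.750)
t=4.500: state=(-1.141, 1.070)
t=5.000: state=(-0.471, 1.681)
t=5.500: state=(0.603, 2.571)
t=6.000: state=(1.737, 1.458)
t=6.500: state=(2.002, -0.131)
t=7.000: state=(1.800, -0.595)
t=7.500: state=(1.437, -0.858)
t=8.000: state=(0.919, -1.256)
t=8.500: state=(0.115, -2.041)
t=9.000: state=(-1.101, -2.526)
t=9.260: state=(-1.663, -1.671)
largest grid value and its neighbours: x(6.420)=2.00711, x(6.430)=2.00717, x(6.440)=2.00703
parabola through these three points peaks at t≈6.428 with x≈2.00717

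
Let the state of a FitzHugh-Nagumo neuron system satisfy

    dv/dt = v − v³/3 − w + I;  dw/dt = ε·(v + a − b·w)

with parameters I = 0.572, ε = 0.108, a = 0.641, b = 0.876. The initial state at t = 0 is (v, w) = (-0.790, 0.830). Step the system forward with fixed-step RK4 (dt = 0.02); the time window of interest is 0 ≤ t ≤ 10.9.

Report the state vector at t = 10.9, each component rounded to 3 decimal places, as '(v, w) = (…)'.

t=0.000: state=(-0.790, 0.830)
step 1 (dt=0.02): k1=(-0.884, -0.095), k2=(-0.886, -0.095), k3=(-0.886, -0.095), k4=(-0.888, -0.096); state += dt/6·(k1+2k2+2k3+k4)
t=0.020: state=(-0.808, 0.828)
t=0.040: state=(-0.826, 0.826)
t=0.060: state=(-0.843, 0.824)
continuing one RK4 step at a time; state shown every 25 steps (Δt=0.5):
t=0.500: state=(-1.230, 0.772)
t=1.000: state=(-1.547, 0.696)
t=1.500: state=(-1.682, 0.612)
t=2.000: state=(-1.710, 0.528)
t=2.500: state=(-1.695, 0.447)
t=3.000: state=(-1.663, 0.372)
t=3.500: state=(-1.626, 0.302)
t=4.000: state=(-1.587, 0.237)
t=4.500: state=(-1.546, 0.177)
t=5.000: state=(-1.506, 0.122)
t=5.500: state=(-1.464, 0.072)
t=6.000: state=(-1.423, 0.026)
t=6.500: state=(-1.381, -0.015)
t=7.000: state=(-1.339, -0.052)
t=7.500: state=(-1.296, -0.086)
t=8.000: state=(-1.252, -0.115)
t=8.500: state=(-1.207, -0.141)
t=9.000: state=(-1.160, -0.163)
t=9.500: state=(-1.111, -0.181)
t=10.000: state=(-1.060, -0.196)
t=10.500: state=(-1.006, -0.208)
t=10.900: state=(-0.959, -0.215)

(v, w) = (-0.959, -0.215)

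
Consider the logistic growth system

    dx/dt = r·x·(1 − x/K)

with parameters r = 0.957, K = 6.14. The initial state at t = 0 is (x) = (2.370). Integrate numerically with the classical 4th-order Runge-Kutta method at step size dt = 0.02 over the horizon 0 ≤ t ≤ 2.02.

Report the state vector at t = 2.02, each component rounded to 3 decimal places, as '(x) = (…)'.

(x) = (4.991)

t=0.000: state=(2.370)
step 1 (dt=0.02): k1=(1.393), k2=(1.396), k3=(1.396), k4=(1.399); state += dt/6·(k1+2k2+2k3+k4)
t=0.020: state=(2.398)
t=0.040: state=(2.426)
t=0.060: state=(2.454)
continuing one RK4 step at a time; state shown every 5 steps (Δt=0.1):
t=0.100: state=(2.511)
t=0.200: state=(2.654)
t=0.300: state=(2.799)
t=0.400: state=(2.945)
t=0.500: state=(3.092)
t=0.600: state=(3.239)
t=0.700: state=(3.385)
t=0.800: state=(3.529)
t=0.900: state=(3.672)
t=1.000: state=(3.812)
t=1.100: state=(3.948)
t=1.200: state=(4.081)
t=1.300: state=(4.210)
t=1.400: state=(4.334)
t=1.500: state=(4.454)
t=1.600: state=(4.568)
t=1.700: state=(4.678)
t=1.800: state=(4.782)
t=1.900: state=(4.880)
t=2.000: state=(4.973)
t=2.020: state=(4.991)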